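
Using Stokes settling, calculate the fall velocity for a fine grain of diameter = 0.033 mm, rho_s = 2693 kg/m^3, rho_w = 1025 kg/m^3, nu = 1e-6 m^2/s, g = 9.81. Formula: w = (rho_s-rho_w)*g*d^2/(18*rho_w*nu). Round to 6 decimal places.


w = (rho_s - rho_w) * g * d^2 / (18 * rho_w * nu)
d = 0.033 mm = 0.000033 m
rho_s - rho_w = 2693 - 1025 = 1668
Numerator = 1668 * 9.81 * (0.000033)^2 = 0.000017819394
Denominator = 18 * 1025 * 1e-6 = 0.018450
w = 0.000966 m/s

0.000966


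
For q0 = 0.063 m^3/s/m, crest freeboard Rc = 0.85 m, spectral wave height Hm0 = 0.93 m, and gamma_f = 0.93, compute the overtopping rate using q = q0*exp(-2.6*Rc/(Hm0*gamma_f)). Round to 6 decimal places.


q = q0 * exp(-2.6 * Rc / (Hm0 * gamma_f))
Exponent = -2.6 * 0.85 / (0.93 * 0.93)
= -2.6 * 0.85 / 0.8649
= -2.555209
exp(-2.555209) = 0.077676
q = 0.063 * 0.077676
q = 0.004894 m^3/s/m

0.004894


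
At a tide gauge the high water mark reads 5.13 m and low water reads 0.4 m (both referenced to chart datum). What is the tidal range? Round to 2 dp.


Tidal range = High water - Low water
Tidal range = 5.13 - (0.4)
Tidal range = 4.73 m

4.73


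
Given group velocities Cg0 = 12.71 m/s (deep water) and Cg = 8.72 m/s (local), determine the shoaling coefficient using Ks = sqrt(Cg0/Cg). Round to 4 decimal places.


Ks = sqrt(Cg0 / Cg)
Ks = sqrt(12.71 / 8.72)
Ks = sqrt(1.4576)
Ks = 1.2073

1.2073


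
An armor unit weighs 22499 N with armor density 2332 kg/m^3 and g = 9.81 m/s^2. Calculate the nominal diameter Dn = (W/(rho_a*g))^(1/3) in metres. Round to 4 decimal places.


V = W / (rho_a * g)
V = 22499 / (2332 * 9.81)
V = 22499 / 22876.92
V = 0.983480 m^3
Dn = V^(1/3) = 0.983480^(1/3)
Dn = 0.9945 m

0.9945


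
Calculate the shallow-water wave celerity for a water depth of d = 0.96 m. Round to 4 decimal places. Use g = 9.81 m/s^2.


Using the shallow-water approximation:
C = sqrt(g * d) = sqrt(9.81 * 0.96)
C = sqrt(9.4176)
C = 3.0688 m/s

3.0688


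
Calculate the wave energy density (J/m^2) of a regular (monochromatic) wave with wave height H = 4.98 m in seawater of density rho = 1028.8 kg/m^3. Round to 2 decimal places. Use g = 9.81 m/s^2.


E = (1/8) * rho * g * H^2
E = (1/8) * 1028.8 * 9.81 * 4.98^2
E = 0.125 * 1028.8 * 9.81 * 24.8004
E = 31287.34 J/m^2

31287.34


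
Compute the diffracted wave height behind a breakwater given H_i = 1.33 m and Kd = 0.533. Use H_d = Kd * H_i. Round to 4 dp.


H_d = Kd * H_i
H_d = 0.533 * 1.33
H_d = 0.7089 m

0.7089


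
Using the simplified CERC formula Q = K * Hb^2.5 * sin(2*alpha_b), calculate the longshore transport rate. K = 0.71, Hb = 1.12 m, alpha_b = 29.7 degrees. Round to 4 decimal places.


Q = K * Hb^2.5 * sin(2 * alpha_b)
Hb^2.5 = 1.12^2.5 = 1.327532
sin(2 * 29.7) = sin(59.4) = 0.860742
Q = 0.71 * 1.327532 * 0.860742
Q = 0.8113 m^3/s

0.8113


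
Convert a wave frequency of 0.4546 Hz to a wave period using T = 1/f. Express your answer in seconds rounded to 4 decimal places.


T = 1 / f
T = 1 / 0.4546
T = 2.1997 s

2.1997


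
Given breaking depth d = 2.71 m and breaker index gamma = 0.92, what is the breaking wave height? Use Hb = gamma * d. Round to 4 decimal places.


Hb = gamma * d
Hb = 0.92 * 2.71
Hb = 2.4932 m

2.4932


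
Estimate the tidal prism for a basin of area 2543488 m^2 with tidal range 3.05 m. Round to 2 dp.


Tidal prism = Area * Tidal range
P = 2543488 * 3.05
P = 7757638.40 m^3

7757638.40


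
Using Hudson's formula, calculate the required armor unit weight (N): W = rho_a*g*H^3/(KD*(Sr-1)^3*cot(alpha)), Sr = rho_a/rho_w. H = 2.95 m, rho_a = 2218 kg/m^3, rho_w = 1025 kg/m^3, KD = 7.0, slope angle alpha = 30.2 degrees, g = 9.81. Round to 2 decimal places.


Sr = rho_a / rho_w = 2218 / 1025 = 2.163902
(Sr - 1) = 1.163902
(Sr - 1)^3 = 1.576702
cot(30.2) = 1 / tan(30.2) = 1 / 0.582014 = 1.718172
Numerator = 2218 * 9.81 * 2.95^3 = 558594.4252
Denominator = 7.0 * 1.576702 * 1.718172 = 18.963322
W = 558594.4252 / 18.963322
W = 29456.57 N

29456.57


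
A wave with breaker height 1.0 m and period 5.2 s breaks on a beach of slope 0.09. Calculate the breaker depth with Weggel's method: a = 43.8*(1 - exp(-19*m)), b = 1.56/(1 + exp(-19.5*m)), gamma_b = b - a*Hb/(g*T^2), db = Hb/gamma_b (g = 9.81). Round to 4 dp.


a = 43.8 * (1 - exp(-19 * m))
exp(-19 * 0.09) = exp(-1.7100) = 0.180866
a = 43.8 * (1 - 0.180866) = 35.878078
b = 1.56 / (1 + exp(-19.5 * m))
exp(-19.5 * 0.09) = exp(-1.7550) = 0.172907
b = 1.56 / (1 + 0.172907) = 1.330028
Hb / (g * T^2) = 1.0 / (9.81 * 5.2^2) = 1.0 / 265.2624 = 0.00376985
gamma_b = b - a * Hb/(g*T^2) = 1.330028 - 35.878078 * 0.00376985 = 1.194773
db = Hb / gamma_b = 1.0 / 1.194773
db = 0.8370 m

0.8370


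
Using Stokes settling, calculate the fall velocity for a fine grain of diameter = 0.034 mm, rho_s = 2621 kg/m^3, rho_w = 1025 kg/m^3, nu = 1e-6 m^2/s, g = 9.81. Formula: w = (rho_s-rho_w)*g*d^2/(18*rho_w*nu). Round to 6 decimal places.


w = (rho_s - rho_w) * g * d^2 / (18 * rho_w * nu)
d = 0.034 mm = 0.000034 m
rho_s - rho_w = 2621 - 1025 = 1596
Numerator = 1596 * 9.81 * (0.000034)^2 = 0.000018099215
Denominator = 18 * 1025 * 1e-6 = 0.018450
w = 0.000981 m/s

0.000981


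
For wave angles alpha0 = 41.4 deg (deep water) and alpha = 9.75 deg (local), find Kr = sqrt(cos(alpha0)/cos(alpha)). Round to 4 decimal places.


Kr = sqrt(cos(alpha0) / cos(alpha))
cos(41.4) = 0.750111
cos(9.75) = 0.985556
Kr = sqrt(0.750111 / 0.985556)
Kr = sqrt(0.761104)
Kr = 0.8724

0.8724


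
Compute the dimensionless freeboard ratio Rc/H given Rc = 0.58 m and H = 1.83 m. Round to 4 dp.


Relative freeboard = Rc / H
= 0.58 / 1.83
= 0.3169

0.3169


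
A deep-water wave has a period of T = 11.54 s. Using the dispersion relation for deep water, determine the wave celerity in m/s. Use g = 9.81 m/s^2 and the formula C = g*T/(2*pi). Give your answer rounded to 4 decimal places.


We use the deep-water celerity formula:
C = g * T / (2 * pi)
C = 9.81 * 11.54 / (2 * 3.14159...)
C = 113.207400 / 6.283185
C = 18.0175 m/s

18.0175


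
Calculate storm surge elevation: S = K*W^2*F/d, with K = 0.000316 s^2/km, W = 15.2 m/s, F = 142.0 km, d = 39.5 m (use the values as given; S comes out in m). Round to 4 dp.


S = K * W^2 * F / d
W^2 = 15.2^2 = 231.04
S = 0.000316 * 231.04 * 142.0 / 39.5
Numerator = 0.000316 * 231.04 * 142.0 = 10.367227
S = 10.367227 / 39.5 = 0.2625 m

0.2625


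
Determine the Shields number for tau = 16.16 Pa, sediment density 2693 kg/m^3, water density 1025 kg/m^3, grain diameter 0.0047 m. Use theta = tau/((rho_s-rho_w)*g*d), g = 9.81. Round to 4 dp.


theta = tau / ((rho_s - rho_w) * g * d)
rho_s - rho_w = 2693 - 1025 = 1668
Denominator = 1668 * 9.81 * 0.0047 = 76.906476
theta = 16.16 / 76.906476
theta = 0.2101

0.2101


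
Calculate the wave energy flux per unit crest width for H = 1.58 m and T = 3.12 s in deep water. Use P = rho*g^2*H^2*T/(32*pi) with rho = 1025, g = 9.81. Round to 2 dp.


P = rho * g^2 * H^2 * T / (32 * pi)
P = 1025 * 9.81^2 * 1.58^2 * 3.12 / (32 * pi)
P = 1025 * 96.2361 * 2.4964 * 3.12 / 100.53096
P = 7642.42 W/m

7642.42


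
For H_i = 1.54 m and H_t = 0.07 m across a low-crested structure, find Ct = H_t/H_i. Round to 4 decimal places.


Ct = H_t / H_i
Ct = 0.07 / 1.54
Ct = 0.0455

0.0455


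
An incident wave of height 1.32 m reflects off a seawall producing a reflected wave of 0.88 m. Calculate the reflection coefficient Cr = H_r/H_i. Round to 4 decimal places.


Cr = H_r / H_i
Cr = 0.88 / 1.32
Cr = 0.6667

0.6667


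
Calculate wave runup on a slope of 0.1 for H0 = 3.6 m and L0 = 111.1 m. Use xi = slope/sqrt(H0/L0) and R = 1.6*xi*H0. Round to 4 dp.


xi = slope / sqrt(H0/L0)
H0/L0 = 3.6/111.1 = 0.032403
sqrt(0.032403) = 0.180009
xi = 0.1 / 0.180009 = 0.555528
R = 1.6 * xi * H0 = 1.6 * 0.555528 * 3.6
R = 3.1998 m

3.1998


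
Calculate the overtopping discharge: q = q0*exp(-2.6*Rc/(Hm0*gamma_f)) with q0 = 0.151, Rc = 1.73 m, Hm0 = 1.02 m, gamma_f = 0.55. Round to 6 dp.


q = q0 * exp(-2.6 * Rc / (Hm0 * gamma_f))
Exponent = -2.6 * 1.73 / (1.02 * 0.55)
= -2.6 * 1.73 / 0.5610
= -8.017825
exp(-8.017825) = 0.000330
q = 0.151 * 0.000330
q = 0.000050 m^3/s/m

0.000050


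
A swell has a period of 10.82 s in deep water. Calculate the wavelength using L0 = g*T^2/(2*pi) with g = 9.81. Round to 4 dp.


L0 = g * T^2 / (2 * pi)
L0 = 9.81 * 10.82^2 / (2 * pi)
L0 = 9.81 * 117.0724 / 6.28319
L0 = 1148.4802 / 6.28319
L0 = 182.7863 m

182.7863


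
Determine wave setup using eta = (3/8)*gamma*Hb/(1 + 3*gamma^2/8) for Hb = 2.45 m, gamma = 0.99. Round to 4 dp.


eta = (3/8) * gamma * Hb / (1 + 3*gamma^2/8)
Numerator = (3/8) * 0.99 * 2.45 = 0.909562
Denominator = 1 + 3*0.99^2/8 = 1 + 0.367538 = 1.367538
eta = 0.909562 / 1.367538
eta = 0.6651 m

0.6651


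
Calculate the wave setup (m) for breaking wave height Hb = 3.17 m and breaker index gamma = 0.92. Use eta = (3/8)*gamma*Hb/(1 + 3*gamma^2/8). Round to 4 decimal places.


eta = (3/8) * gamma * Hb / (1 + 3*gamma^2/8)
Numerator = (3/8) * 0.92 * 3.17 = 1.093650
Denominator = 1 + 3*0.92^2/8 = 1 + 0.317400 = 1.317400
eta = 1.093650 / 1.317400
eta = 0.8302 m

0.8302


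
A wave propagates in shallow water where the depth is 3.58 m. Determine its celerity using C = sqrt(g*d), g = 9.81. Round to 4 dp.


Using the shallow-water approximation:
C = sqrt(g * d) = sqrt(9.81 * 3.58)
C = sqrt(35.1198)
C = 5.9262 m/s

5.9262


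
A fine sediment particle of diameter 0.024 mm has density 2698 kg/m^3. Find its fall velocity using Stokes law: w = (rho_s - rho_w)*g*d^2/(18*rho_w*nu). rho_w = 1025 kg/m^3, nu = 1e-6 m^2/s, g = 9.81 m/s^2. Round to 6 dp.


w = (rho_s - rho_w) * g * d^2 / (18 * rho_w * nu)
d = 0.024 mm = 0.000024 m
rho_s - rho_w = 2698 - 1025 = 1673
Numerator = 1673 * 9.81 * (0.000024)^2 = 0.000009453387
Denominator = 18 * 1025 * 1e-6 = 0.018450
w = 0.000512 m/s

0.000512


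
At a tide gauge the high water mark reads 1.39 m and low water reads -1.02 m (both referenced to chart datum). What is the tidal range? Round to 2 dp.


Tidal range = High water - Low water
Tidal range = 1.39 - (-1.02)
Tidal range = 2.41 m

2.41


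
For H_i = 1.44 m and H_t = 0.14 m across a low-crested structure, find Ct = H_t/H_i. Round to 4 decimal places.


Ct = H_t / H_i
Ct = 0.14 / 1.44
Ct = 0.0972

0.0972


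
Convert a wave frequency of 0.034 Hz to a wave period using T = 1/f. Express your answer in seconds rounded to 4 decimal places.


T = 1 / f
T = 1 / 0.034
T = 29.4118 s

29.4118


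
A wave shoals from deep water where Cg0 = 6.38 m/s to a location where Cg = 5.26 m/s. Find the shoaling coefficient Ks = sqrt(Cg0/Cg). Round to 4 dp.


Ks = sqrt(Cg0 / Cg)
Ks = sqrt(6.38 / 5.26)
Ks = sqrt(1.2129)
Ks = 1.1013

1.1013


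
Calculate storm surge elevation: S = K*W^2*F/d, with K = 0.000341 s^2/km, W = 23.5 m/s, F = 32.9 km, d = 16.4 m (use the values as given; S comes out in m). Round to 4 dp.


S = K * W^2 * F / d
W^2 = 23.5^2 = 552.25
S = 0.000341 * 552.25 * 32.9 / 16.4
Numerator = 0.000341 * 552.25 * 32.9 = 6.195638
S = 6.195638 / 16.4 = 0.3778 m

0.3778


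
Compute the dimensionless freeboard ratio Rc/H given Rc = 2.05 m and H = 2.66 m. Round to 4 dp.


Relative freeboard = Rc / H
= 2.05 / 2.66
= 0.7707

0.7707


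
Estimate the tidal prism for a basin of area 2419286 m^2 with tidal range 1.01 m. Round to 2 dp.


Tidal prism = Area * Tidal range
P = 2419286 * 1.01
P = 2443478.86 m^3

2443478.86


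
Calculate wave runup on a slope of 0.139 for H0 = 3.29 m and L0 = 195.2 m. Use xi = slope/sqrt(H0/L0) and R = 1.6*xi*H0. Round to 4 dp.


xi = slope / sqrt(H0/L0)
H0/L0 = 3.29/195.2 = 0.016855
sqrt(0.016855) = 0.129825
xi = 0.139 / 0.129825 = 1.070673
R = 1.6 * xi * H0 = 1.6 * 1.070673 * 3.29
R = 5.6360 m

5.6360


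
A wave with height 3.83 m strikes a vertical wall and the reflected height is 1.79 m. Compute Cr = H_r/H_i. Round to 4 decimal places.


Cr = H_r / H_i
Cr = 1.79 / 3.83
Cr = 0.4674

0.4674


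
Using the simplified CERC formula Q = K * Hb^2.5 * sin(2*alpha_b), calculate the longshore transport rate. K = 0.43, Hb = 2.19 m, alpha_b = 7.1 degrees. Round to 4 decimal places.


Q = K * Hb^2.5 * sin(2 * alpha_b)
Hb^2.5 = 2.19^2.5 = 7.097580
sin(2 * 7.1) = sin(14.2) = 0.245307
Q = 0.43 * 7.097580 * 0.245307
Q = 0.7487 m^3/s

0.7487


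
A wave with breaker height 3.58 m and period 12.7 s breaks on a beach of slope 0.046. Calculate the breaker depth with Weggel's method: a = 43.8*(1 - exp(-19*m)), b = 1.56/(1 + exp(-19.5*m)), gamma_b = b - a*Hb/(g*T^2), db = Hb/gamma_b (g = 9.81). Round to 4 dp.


a = 43.8 * (1 - exp(-19 * m))
exp(-19 * 0.046) = exp(-0.8740) = 0.417279
a = 43.8 * (1 - 0.417279) = 25.523176
b = 1.56 / (1 + exp(-19.5 * m))
exp(-19.5 * 0.046) = exp(-0.8970) = 0.407791
b = 1.56 / (1 + 0.407791) = 1.108119
Hb / (g * T^2) = 3.58 / (9.81 * 12.7^2) = 3.58 / 1582.2549 = 0.00226259
gamma_b = b - a * Hb/(g*T^2) = 1.108119 - 25.523176 * 0.00226259 = 1.050370
db = Hb / gamma_b = 3.58 / 1.050370
db = 3.4083 m

3.4083


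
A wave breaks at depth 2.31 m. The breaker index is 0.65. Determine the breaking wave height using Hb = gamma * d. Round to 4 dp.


Hb = gamma * d
Hb = 0.65 * 2.31
Hb = 1.5015 m

1.5015


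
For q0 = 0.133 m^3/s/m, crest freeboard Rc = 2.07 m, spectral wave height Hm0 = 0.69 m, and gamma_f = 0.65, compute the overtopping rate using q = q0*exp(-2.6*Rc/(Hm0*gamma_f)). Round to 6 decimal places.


q = q0 * exp(-2.6 * Rc / (Hm0 * gamma_f))
Exponent = -2.6 * 2.07 / (0.69 * 0.65)
= -2.6 * 2.07 / 0.4485
= -12.000000
exp(-12.000000) = 0.000006
q = 0.133 * 0.000006
q = 0.000001 m^3/s/m

0.000001


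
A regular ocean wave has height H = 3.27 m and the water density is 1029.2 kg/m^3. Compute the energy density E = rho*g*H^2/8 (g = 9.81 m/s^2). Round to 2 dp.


E = (1/8) * rho * g * H^2
E = (1/8) * 1029.2 * 9.81 * 3.27^2
E = 0.125 * 1029.2 * 9.81 * 10.6929
E = 13495.04 J/m^2

13495.04


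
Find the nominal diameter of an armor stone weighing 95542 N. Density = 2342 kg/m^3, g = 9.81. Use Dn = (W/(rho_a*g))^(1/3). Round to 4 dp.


V = W / (rho_a * g)
V = 95542 / (2342 * 9.81)
V = 95542 / 22975.02
V = 4.158517 m^3
Dn = V^(1/3) = 4.158517^(1/3)
Dn = 1.6081 m

1.6081


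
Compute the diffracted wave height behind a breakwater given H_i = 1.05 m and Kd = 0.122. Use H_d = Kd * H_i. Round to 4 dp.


H_d = Kd * H_i
H_d = 0.122 * 1.05
H_d = 0.1281 m

0.1281


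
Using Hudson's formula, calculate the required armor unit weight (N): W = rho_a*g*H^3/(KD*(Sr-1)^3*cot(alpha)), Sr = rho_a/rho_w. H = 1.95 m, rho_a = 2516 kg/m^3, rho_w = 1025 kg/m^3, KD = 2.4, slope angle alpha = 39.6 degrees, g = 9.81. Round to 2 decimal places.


Sr = rho_a / rho_w = 2516 / 1025 = 2.454634
(Sr - 1) = 1.454634
(Sr - 1)^3 = 3.077948
cot(39.6) = 1 / tan(39.6) = 1 / 0.827272 = 1.208792
Numerator = 2516 * 9.81 * 1.95^3 = 183013.6482
Denominator = 2.4 * 3.077948 * 1.208792 = 8.929441
W = 183013.6482 / 8.929441
W = 20495.53 N

20495.53


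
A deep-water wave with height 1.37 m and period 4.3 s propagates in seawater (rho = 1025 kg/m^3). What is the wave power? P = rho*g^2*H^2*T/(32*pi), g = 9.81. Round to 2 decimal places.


P = rho * g^2 * H^2 * T / (32 * pi)
P = 1025 * 9.81^2 * 1.37^2 * 4.3 / (32 * pi)
P = 1025 * 96.2361 * 1.8769 * 4.3 / 100.53096
P = 7919.02 W/m

7919.02


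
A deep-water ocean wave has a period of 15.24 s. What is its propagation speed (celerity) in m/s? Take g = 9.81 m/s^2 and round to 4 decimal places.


We use the deep-water celerity formula:
C = g * T / (2 * pi)
C = 9.81 * 15.24 / (2 * 3.14159...)
C = 149.504400 / 6.283185
C = 23.7944 m/s

23.7944


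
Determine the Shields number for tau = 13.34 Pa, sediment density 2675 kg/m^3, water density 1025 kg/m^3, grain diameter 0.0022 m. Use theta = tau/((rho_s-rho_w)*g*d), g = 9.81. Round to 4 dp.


theta = tau / ((rho_s - rho_w) * g * d)
rho_s - rho_w = 2675 - 1025 = 1650
Denominator = 1650 * 9.81 * 0.0022 = 35.610300
theta = 13.34 / 35.610300
theta = 0.3746

0.3746


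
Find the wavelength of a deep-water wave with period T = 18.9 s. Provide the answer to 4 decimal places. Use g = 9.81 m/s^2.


L0 = g * T^2 / (2 * pi)
L0 = 9.81 * 18.9^2 / (2 * pi)
L0 = 9.81 * 357.2100 / 6.28319
L0 = 3504.2301 / 6.28319
L0 = 557.7155 m

557.7155


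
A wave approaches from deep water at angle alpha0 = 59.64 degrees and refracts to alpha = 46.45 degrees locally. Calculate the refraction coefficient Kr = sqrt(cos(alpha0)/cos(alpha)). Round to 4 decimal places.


Kr = sqrt(cos(alpha0) / cos(alpha))
cos(59.64) = 0.505431
cos(46.45) = 0.688987
Kr = sqrt(0.505431 / 0.688987)
Kr = sqrt(0.733586)
Kr = 0.8565

0.8565


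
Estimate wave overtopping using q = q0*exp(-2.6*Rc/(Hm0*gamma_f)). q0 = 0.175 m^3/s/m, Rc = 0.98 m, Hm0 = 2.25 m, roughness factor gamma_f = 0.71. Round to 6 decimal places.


q = q0 * exp(-2.6 * Rc / (Hm0 * gamma_f))
Exponent = -2.6 * 0.98 / (2.25 * 0.71)
= -2.6 * 0.98 / 1.5975
= -1.594992
exp(-1.594992) = 0.202910
q = 0.175 * 0.202910
q = 0.035509 m^3/s/m

0.035509


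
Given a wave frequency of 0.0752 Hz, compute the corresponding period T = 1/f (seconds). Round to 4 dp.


T = 1 / f
T = 1 / 0.0752
T = 13.2979 s

13.2979


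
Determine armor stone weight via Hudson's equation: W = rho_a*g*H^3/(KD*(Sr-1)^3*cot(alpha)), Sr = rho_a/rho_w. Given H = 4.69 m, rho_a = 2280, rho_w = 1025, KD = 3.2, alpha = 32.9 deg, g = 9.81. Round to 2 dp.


Sr = rho_a / rho_w = 2280 / 1025 = 2.224390
(Sr - 1) = 1.224390
(Sr - 1)^3 = 1.835522
cot(32.9) = 1 / tan(32.9) = 1 / 0.646929 = 1.545765
Numerator = 2280 * 9.81 * 4.69^3 = 2307397.3129
Denominator = 3.2 * 1.835522 * 1.545765 = 9.079312
W = 2307397.3129 / 9.079312
W = 254137.91 N

254137.91


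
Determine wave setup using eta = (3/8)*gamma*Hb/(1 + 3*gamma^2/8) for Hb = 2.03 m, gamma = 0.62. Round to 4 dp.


eta = (3/8) * gamma * Hb / (1 + 3*gamma^2/8)
Numerator = (3/8) * 0.62 * 2.03 = 0.471975
Denominator = 1 + 3*0.62^2/8 = 1 + 0.144150 = 1.144150
eta = 0.471975 / 1.144150
eta = 0.4125 m

0.4125


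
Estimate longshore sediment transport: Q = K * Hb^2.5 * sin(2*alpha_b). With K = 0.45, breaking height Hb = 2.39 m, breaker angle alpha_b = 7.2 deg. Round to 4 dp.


Q = K * Hb^2.5 * sin(2 * alpha_b)
Hb^2.5 = 2.39^2.5 = 8.830692
sin(2 * 7.2) = sin(14.4) = 0.248690
Q = 0.45 * 8.830692 * 0.248690
Q = 0.9882 m^3/s

0.9882


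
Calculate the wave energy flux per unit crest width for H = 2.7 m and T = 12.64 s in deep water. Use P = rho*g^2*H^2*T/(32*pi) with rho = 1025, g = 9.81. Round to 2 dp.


P = rho * g^2 * H^2 * T / (32 * pi)
P = 1025 * 9.81^2 * 2.7^2 * 12.64 / (32 * pi)
P = 1025 * 96.2361 * 7.2900 * 12.64 / 100.53096
P = 90414.20 W/m

90414.20


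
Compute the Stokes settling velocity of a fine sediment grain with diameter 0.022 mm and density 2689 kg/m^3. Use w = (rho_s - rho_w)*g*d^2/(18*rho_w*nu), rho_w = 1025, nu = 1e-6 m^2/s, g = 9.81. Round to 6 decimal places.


w = (rho_s - rho_w) * g * d^2 / (18 * rho_w * nu)
d = 0.022 mm = 0.000022 m
rho_s - rho_w = 2689 - 1025 = 1664
Numerator = 1664 * 9.81 * (0.000022)^2 = 0.000007900739
Denominator = 18 * 1025 * 1e-6 = 0.018450
w = 0.000428 m/s

0.000428


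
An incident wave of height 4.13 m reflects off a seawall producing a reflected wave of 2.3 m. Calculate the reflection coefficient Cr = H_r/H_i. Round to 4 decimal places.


Cr = H_r / H_i
Cr = 2.3 / 4.13
Cr = 0.5569

0.5569


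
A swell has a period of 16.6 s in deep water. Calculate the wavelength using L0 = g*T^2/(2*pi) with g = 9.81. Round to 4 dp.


L0 = g * T^2 / (2 * pi)
L0 = 9.81 * 16.6^2 / (2 * pi)
L0 = 9.81 * 275.5600 / 6.28319
L0 = 2703.2436 / 6.28319
L0 = 430.2346 m

430.2346


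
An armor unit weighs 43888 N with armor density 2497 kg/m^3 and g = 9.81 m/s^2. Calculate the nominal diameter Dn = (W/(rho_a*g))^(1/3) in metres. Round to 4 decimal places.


V = W / (rho_a * g)
V = 43888 / (2497 * 9.81)
V = 43888 / 24495.57
V = 1.791671 m^3
Dn = V^(1/3) = 1.791671^(1/3)
Dn = 1.2146 m

1.2146


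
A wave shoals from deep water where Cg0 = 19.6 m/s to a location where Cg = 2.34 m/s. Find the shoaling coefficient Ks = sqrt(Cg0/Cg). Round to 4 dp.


Ks = sqrt(Cg0 / Cg)
Ks = sqrt(19.6 / 2.34)
Ks = sqrt(8.3761)
Ks = 2.8941

2.8941


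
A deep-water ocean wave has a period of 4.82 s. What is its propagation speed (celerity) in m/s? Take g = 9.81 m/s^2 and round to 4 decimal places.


We use the deep-water celerity formula:
C = g * T / (2 * pi)
C = 9.81 * 4.82 / (2 * 3.14159...)
C = 47.284200 / 6.283185
C = 7.5255 m/s

7.5255


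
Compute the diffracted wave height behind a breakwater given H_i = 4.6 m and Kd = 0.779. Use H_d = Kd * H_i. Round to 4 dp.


H_d = Kd * H_i
H_d = 0.779 * 4.6
H_d = 3.5834 m

3.5834


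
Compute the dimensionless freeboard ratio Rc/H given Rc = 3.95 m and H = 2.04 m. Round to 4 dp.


Relative freeboard = Rc / H
= 3.95 / 2.04
= 1.9363

1.9363


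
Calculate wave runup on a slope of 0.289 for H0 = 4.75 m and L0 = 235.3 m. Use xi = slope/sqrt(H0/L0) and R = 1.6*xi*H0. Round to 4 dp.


xi = slope / sqrt(H0/L0)
H0/L0 = 4.75/235.3 = 0.020187
sqrt(0.020187) = 0.142081
xi = 0.289 / 0.142081 = 2.034052
R = 1.6 * xi * H0 = 1.6 * 2.034052 * 4.75
R = 15.4588 m

15.4588


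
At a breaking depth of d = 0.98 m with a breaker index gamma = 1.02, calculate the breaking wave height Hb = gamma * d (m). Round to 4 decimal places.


Hb = gamma * d
Hb = 1.02 * 0.98
Hb = 0.9996 m

0.9996


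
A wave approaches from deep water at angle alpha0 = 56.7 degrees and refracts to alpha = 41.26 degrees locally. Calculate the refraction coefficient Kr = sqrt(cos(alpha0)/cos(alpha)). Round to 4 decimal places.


Kr = sqrt(cos(alpha0) / cos(alpha))
cos(56.7) = 0.549023
cos(41.26) = 0.751725
Kr = sqrt(0.549023 / 0.751725)
Kr = sqrt(0.730351)
Kr = 0.8546

0.8546


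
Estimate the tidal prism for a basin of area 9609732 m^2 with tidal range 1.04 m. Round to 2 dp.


Tidal prism = Area * Tidal range
P = 9609732 * 1.04
P = 9994121.28 m^3

9994121.28


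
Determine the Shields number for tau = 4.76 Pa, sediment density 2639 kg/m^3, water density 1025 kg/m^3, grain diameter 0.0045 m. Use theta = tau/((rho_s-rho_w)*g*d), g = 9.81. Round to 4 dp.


theta = tau / ((rho_s - rho_w) * g * d)
rho_s - rho_w = 2639 - 1025 = 1614
Denominator = 1614 * 9.81 * 0.0045 = 71.250030
theta = 4.76 / 71.250030
theta = 0.0668

0.0668


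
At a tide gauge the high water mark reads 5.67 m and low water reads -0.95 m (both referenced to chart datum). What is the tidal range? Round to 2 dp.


Tidal range = High water - Low water
Tidal range = 5.67 - (-0.95)
Tidal range = 6.62 m

6.62


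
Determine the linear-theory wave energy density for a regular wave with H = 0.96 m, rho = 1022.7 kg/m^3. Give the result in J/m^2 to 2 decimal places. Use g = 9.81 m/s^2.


E = (1/8) * rho * g * H^2
E = (1/8) * 1022.7 * 9.81 * 0.96^2
E = 0.125 * 1022.7 * 9.81 * 0.9216
E = 1155.77 J/m^2

1155.77


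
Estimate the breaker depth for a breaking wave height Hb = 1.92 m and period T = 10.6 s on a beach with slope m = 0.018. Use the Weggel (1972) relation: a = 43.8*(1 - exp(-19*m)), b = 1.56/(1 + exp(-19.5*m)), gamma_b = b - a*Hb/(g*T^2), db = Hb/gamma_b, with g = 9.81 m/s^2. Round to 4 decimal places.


a = 43.8 * (1 - exp(-19 * m))
exp(-19 * 0.018) = exp(-0.3420) = 0.710348
a = 43.8 * (1 - 0.710348) = 12.686749
b = 1.56 / (1 + exp(-19.5 * m))
exp(-19.5 * 0.018) = exp(-0.3510) = 0.703984
b = 1.56 / (1 + 0.703984) = 0.915502
Hb / (g * T^2) = 1.92 / (9.81 * 10.6^2) = 1.92 / 1102.2516 = 0.00174189
gamma_b = b - a * Hb/(g*T^2) = 0.915502 - 12.686749 * 0.00174189 = 0.893403
db = Hb / gamma_b = 1.92 / 0.893403
db = 2.1491 m

2.1491


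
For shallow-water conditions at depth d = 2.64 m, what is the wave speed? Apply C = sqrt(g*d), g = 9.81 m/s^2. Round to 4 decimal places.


Using the shallow-water approximation:
C = sqrt(g * d) = sqrt(9.81 * 2.64)
C = sqrt(25.8984)
C = 5.0890 m/s

5.0890


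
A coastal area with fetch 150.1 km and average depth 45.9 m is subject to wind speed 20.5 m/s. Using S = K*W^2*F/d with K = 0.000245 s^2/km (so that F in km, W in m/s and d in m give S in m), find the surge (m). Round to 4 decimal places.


S = K * W^2 * F / d
W^2 = 20.5^2 = 420.25
S = 0.000245 * 420.25 * 150.1 / 45.9
Numerator = 0.000245 * 420.25 * 150.1 = 15.454484
S = 15.454484 / 45.9 = 0.3367 m

0.3367


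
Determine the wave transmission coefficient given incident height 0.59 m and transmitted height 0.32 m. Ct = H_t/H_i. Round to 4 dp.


Ct = H_t / H_i
Ct = 0.32 / 0.59
Ct = 0.5424

0.5424


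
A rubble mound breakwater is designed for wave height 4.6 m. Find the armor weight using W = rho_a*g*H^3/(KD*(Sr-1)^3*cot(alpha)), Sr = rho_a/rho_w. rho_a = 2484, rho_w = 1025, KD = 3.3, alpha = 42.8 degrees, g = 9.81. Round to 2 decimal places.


Sr = rho_a / rho_w = 2484 / 1025 = 2.423415
(Sr - 1) = 1.423415
(Sr - 1)^3 = 2.883994
cot(42.8) = 1 / tan(42.8) = 1 / 0.926010 = 1.079902
Numerator = 2484 * 9.81 * 4.6^3 = 2371887.5414
Denominator = 3.3 * 2.883994 * 1.079902 = 10.277618
W = 2371887.5414 / 10.277618
W = 230781.84 N

230781.84


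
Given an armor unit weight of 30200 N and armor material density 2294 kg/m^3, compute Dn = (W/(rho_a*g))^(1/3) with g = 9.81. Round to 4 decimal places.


V = W / (rho_a * g)
V = 30200 / (2294 * 9.81)
V = 30200 / 22504.14
V = 1.341975 m^3
Dn = V^(1/3) = 1.341975^(1/3)
Dn = 1.1030 m

1.1030


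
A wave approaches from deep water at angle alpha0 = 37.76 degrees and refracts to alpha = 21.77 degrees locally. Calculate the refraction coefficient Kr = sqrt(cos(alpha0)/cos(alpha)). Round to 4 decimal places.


Kr = sqrt(cos(alpha0) / cos(alpha))
cos(37.76) = 0.790583
cos(21.77) = 0.928680
Kr = sqrt(0.790583 / 0.928680)
Kr = sqrt(0.851297)
Kr = 0.9227

0.9227


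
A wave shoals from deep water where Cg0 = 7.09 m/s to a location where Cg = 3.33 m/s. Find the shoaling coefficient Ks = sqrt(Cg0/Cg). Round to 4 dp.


Ks = sqrt(Cg0 / Cg)
Ks = sqrt(7.09 / 3.33)
Ks = sqrt(2.1291)
Ks = 1.4592

1.4592


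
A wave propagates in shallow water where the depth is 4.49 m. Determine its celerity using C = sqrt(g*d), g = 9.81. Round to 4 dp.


Using the shallow-water approximation:
C = sqrt(g * d) = sqrt(9.81 * 4.49)
C = sqrt(44.0469)
C = 6.6368 m/s

6.6368


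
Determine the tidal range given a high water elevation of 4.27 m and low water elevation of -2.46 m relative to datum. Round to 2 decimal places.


Tidal range = High water - Low water
Tidal range = 4.27 - (-2.46)
Tidal range = 6.73 m

6.73


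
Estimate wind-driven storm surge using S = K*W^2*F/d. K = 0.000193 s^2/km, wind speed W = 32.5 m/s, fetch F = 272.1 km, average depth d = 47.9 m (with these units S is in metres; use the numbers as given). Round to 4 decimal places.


S = K * W^2 * F / d
W^2 = 32.5^2 = 1056.25
S = 0.000193 * 1056.25 * 272.1 / 47.9
Numerator = 0.000193 * 1056.25 * 272.1 = 55.469286
S = 55.469286 / 47.9 = 1.1580 m

1.1580


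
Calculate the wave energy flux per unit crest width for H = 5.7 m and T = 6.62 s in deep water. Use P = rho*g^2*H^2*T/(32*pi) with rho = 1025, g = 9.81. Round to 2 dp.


P = rho * g^2 * H^2 * T / (32 * pi)
P = 1025 * 9.81^2 * 5.7^2 * 6.62 / (32 * pi)
P = 1025 * 96.2361 * 32.4900 * 6.62 / 100.53096
P = 211042.41 W/m

211042.41


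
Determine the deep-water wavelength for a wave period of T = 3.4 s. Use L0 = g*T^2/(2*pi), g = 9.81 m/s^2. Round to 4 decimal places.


L0 = g * T^2 / (2 * pi)
L0 = 9.81 * 3.4^2 / (2 * pi)
L0 = 9.81 * 11.5600 / 6.28319
L0 = 113.4036 / 6.28319
L0 = 18.0487 m

18.0487


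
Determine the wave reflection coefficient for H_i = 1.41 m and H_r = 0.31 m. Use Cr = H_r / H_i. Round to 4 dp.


Cr = H_r / H_i
Cr = 0.31 / 1.41
Cr = 0.2199

0.2199


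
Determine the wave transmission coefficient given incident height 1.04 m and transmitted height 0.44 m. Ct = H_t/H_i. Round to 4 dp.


Ct = H_t / H_i
Ct = 0.44 / 1.04
Ct = 0.4231

0.4231


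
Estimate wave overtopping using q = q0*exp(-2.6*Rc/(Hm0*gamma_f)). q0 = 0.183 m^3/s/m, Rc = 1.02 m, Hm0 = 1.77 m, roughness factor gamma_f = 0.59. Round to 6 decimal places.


q = q0 * exp(-2.6 * Rc / (Hm0 * gamma_f))
Exponent = -2.6 * 1.02 / (1.77 * 0.59)
= -2.6 * 1.02 / 1.0443
= -2.539500
exp(-2.539500) = 0.078906
q = 0.183 * 0.078906
q = 0.014440 m^3/s/m

0.014440


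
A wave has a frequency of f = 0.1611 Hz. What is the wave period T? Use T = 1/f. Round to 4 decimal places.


T = 1 / f
T = 1 / 0.1611
T = 6.2073 s

6.2073


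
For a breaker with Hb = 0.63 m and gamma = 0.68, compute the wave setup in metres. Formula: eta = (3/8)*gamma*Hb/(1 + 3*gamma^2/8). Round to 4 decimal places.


eta = (3/8) * gamma * Hb / (1 + 3*gamma^2/8)
Numerator = (3/8) * 0.68 * 0.63 = 0.160650
Denominator = 1 + 3*0.68^2/8 = 1 + 0.173400 = 1.173400
eta = 0.160650 / 1.173400
eta = 0.1369 m

0.1369


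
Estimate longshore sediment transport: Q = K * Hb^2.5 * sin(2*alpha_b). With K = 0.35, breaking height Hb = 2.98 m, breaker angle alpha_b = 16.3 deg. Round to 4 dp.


Q = K * Hb^2.5 * sin(2 * alpha_b)
Hb^2.5 = 2.98^2.5 = 15.329947
sin(2 * 16.3) = sin(32.6) = 0.538771
Q = 0.35 * 15.329947 * 0.538771
Q = 2.8908 m^3/s

2.8908


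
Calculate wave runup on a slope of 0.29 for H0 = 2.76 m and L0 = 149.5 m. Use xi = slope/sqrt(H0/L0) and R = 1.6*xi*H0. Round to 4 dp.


xi = slope / sqrt(H0/L0)
H0/L0 = 2.76/149.5 = 0.018462
sqrt(0.018462) = 0.135873
xi = 0.29 / 0.135873 = 2.134342
R = 1.6 * xi * H0 = 1.6 * 2.134342 * 2.76
R = 9.4253 m

9.4253


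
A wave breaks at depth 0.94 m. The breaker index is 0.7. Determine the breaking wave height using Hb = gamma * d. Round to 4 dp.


Hb = gamma * d
Hb = 0.7 * 0.94
Hb = 0.6580 m

0.6580


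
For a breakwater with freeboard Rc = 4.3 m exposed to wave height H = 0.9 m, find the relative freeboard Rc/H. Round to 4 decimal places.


Relative freeboard = Rc / H
= 4.3 / 0.9
= 4.7778

4.7778


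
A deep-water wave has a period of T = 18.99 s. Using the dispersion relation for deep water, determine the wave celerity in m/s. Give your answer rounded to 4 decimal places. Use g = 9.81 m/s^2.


We use the deep-water celerity formula:
C = g * T / (2 * pi)
C = 9.81 * 18.99 / (2 * 3.14159...)
C = 186.291900 / 6.283185
C = 29.6493 m/s

29.6493


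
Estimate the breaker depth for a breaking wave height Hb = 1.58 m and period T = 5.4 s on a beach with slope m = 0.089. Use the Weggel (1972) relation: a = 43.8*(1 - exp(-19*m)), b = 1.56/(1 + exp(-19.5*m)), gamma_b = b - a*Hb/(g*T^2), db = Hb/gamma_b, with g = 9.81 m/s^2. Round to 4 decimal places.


a = 43.8 * (1 - exp(-19 * m))
exp(-19 * 0.089) = exp(-1.6910) = 0.184335
a = 43.8 * (1 - 0.184335) = 35.726123
b = 1.56 / (1 + exp(-19.5 * m))
exp(-19.5 * 0.089) = exp(-1.7355) = 0.176312
b = 1.56 / (1 + 0.176312) = 1.326179
Hb / (g * T^2) = 1.58 / (9.81 * 5.4^2) = 1.58 / 286.0596 = 0.00552332
gamma_b = b - a * Hb/(g*T^2) = 1.326179 - 35.726123 * 0.00552332 = 1.128852
db = Hb / gamma_b = 1.58 / 1.128852
db = 1.3997 m

1.3997


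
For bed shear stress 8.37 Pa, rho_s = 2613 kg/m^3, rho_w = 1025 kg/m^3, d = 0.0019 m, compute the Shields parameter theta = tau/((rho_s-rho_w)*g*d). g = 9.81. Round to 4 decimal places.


theta = tau / ((rho_s - rho_w) * g * d)
rho_s - rho_w = 2613 - 1025 = 1588
Denominator = 1588 * 9.81 * 0.0019 = 29.598732
theta = 8.37 / 29.598732
theta = 0.2828

0.2828


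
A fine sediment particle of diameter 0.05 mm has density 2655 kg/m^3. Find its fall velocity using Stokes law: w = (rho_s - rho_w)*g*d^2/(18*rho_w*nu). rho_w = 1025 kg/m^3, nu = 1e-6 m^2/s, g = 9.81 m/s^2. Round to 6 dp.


w = (rho_s - rho_w) * g * d^2 / (18 * rho_w * nu)
d = 0.05 mm = 0.000050 m
rho_s - rho_w = 2655 - 1025 = 1630
Numerator = 1630 * 9.81 * (0.000050)^2 = 0.000039975750
Denominator = 18 * 1025 * 1e-6 = 0.018450
w = 0.002167 m/s

0.002167


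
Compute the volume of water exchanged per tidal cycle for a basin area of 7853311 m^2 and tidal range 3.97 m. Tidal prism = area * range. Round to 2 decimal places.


Tidal prism = Area * Tidal range
P = 7853311 * 3.97
P = 31177644.67 m^3

31177644.67


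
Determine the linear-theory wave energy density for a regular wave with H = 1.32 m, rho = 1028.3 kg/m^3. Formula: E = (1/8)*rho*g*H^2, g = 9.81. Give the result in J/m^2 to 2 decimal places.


E = (1/8) * rho * g * H^2
E = (1/8) * 1028.3 * 9.81 * 1.32^2
E = 0.125 * 1028.3 * 9.81 * 1.7424
E = 2197.08 J/m^2

2197.08


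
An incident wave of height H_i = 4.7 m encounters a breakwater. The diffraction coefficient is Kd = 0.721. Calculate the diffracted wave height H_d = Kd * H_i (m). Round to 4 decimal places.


H_d = Kd * H_i
H_d = 0.721 * 4.7
H_d = 3.3887 m

3.3887


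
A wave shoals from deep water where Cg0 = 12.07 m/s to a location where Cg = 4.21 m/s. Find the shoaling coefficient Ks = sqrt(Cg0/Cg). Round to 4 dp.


Ks = sqrt(Cg0 / Cg)
Ks = sqrt(12.07 / 4.21)
Ks = sqrt(2.8670)
Ks = 1.6932

1.6932


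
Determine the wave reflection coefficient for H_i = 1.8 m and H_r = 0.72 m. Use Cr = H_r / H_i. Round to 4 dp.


Cr = H_r / H_i
Cr = 0.72 / 1.8
Cr = 0.4000

0.4000


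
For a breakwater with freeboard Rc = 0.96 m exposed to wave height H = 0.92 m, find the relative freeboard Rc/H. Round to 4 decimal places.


Relative freeboard = Rc / H
= 0.96 / 0.92
= 1.0435

1.0435


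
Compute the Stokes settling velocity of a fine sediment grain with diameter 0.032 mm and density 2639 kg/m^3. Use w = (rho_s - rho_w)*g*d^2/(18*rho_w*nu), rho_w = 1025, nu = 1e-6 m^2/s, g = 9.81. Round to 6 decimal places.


w = (rho_s - rho_w) * g * d^2 / (18 * rho_w * nu)
d = 0.032 mm = 0.000032 m
rho_s - rho_w = 2639 - 1025 = 1614
Numerator = 1614 * 9.81 * (0.000032)^2 = 0.000016213340
Denominator = 18 * 1025 * 1e-6 = 0.018450
w = 0.000879 m/s

0.000879


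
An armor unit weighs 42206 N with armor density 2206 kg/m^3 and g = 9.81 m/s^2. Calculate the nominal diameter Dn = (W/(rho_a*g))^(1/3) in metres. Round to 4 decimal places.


V = W / (rho_a * g)
V = 42206 / (2206 * 9.81)
V = 42206 / 21640.86
V = 1.950292 m^3
Dn = V^(1/3) = 1.950292^(1/3)
Dn = 1.2494 m

1.2494


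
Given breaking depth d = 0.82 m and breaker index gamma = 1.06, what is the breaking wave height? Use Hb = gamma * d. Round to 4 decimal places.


Hb = gamma * d
Hb = 1.06 * 0.82
Hb = 0.8692 m

0.8692


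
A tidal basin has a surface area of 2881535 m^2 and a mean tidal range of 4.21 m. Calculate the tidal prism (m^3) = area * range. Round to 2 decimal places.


Tidal prism = Area * Tidal range
P = 2881535 * 4.21
P = 12131262.35 m^3

12131262.35


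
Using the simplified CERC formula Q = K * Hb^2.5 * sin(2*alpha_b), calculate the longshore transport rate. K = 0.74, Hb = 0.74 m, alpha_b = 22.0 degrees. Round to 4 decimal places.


Q = K * Hb^2.5 * sin(2 * alpha_b)
Hb^2.5 = 0.74^2.5 = 0.471063
sin(2 * 22.0) = sin(44.0) = 0.694658
Q = 0.74 * 0.471063 * 0.694658
Q = 0.2421 m^3/s

0.2421


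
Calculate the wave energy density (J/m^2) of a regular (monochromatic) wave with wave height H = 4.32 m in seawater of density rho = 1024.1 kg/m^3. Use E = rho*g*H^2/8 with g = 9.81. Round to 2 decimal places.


E = (1/8) * rho * g * H^2
E = (1/8) * 1024.1 * 9.81 * 4.32^2
E = 0.125 * 1024.1 * 9.81 * 18.6624
E = 23436.29 J/m^2

23436.29


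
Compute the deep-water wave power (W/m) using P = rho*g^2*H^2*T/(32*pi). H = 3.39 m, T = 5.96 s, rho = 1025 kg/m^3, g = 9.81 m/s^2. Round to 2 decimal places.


P = rho * g^2 * H^2 * T / (32 * pi)
P = 1025 * 9.81^2 * 3.39^2 * 5.96 / (32 * pi)
P = 1025 * 96.2361 * 11.4921 * 5.96 / 100.53096
P = 67205.94 W/m

67205.94


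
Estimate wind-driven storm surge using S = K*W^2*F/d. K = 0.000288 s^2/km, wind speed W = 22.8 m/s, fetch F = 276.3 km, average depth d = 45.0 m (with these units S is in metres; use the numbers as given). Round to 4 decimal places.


S = K * W^2 * F / d
W^2 = 22.8^2 = 519.84
S = 0.000288 * 519.84 * 276.3 / 45.0
Numerator = 0.000288 * 519.84 * 276.3 = 41.365956
S = 41.365956 / 45.0 = 0.9192 m

0.9192


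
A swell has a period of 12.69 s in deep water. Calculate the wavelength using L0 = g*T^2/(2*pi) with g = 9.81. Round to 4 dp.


L0 = g * T^2 / (2 * pi)
L0 = 9.81 * 12.69^2 / (2 * pi)
L0 = 9.81 * 161.0361 / 6.28319
L0 = 1579.7641 / 6.28319
L0 = 251.4273 m

251.4273


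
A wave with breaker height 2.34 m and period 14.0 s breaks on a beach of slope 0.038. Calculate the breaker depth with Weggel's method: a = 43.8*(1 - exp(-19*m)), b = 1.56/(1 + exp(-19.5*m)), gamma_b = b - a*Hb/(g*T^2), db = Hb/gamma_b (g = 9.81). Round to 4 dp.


a = 43.8 * (1 - exp(-19 * m))
exp(-19 * 0.038) = exp(-0.7220) = 0.485780
a = 43.8 * (1 - 0.485780) = 22.522848
b = 1.56 / (1 + exp(-19.5 * m))
exp(-19.5 * 0.038) = exp(-0.7410) = 0.476637
b = 1.56 / (1 + 0.476637) = 1.056455
Hb / (g * T^2) = 2.34 / (9.81 * 14.0^2) = 2.34 / 1922.7600 = 0.00121700
gamma_b = b - a * Hb/(g*T^2) = 1.056455 - 22.522848 * 0.00121700 = 1.029044
db = Hb / gamma_b = 2.34 / 1.029044
db = 2.2740 m

2.2740


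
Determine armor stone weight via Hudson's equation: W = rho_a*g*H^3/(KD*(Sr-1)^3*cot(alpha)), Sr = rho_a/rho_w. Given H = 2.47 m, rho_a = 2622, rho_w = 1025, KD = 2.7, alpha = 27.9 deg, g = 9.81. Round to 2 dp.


Sr = rho_a / rho_w = 2622 / 1025 = 2.558049
(Sr - 1) = 1.558049
(Sr - 1)^3 = 3.782188
cot(27.9) = 1 / tan(27.9) = 1 / 0.529473 = 1.888671
Numerator = 2622 * 9.81 * 2.47^3 = 387607.8415
Denominator = 2.7 * 3.782188 * 1.888671 = 19.286939
W = 387607.8415 / 19.286939
W = 20096.91 N

20096.91


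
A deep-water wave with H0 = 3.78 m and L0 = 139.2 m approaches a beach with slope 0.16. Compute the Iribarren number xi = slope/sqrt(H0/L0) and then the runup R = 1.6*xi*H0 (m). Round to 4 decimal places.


xi = slope / sqrt(H0/L0)
H0/L0 = 3.78/139.2 = 0.027155
sqrt(0.027155) = 0.164788
xi = 0.16 / 0.164788 = 0.970943
R = 1.6 * xi * H0 = 1.6 * 0.970943 * 3.78
R = 5.8723 m

5.8723


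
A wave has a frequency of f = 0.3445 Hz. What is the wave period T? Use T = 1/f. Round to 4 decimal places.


T = 1 / f
T = 1 / 0.3445
T = 2.9028 s

2.9028


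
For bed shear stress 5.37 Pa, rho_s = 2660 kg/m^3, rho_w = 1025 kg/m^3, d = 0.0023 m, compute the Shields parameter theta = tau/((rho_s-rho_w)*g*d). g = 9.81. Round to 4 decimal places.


theta = tau / ((rho_s - rho_w) * g * d)
rho_s - rho_w = 2660 - 1025 = 1635
Denominator = 1635 * 9.81 * 0.0023 = 36.890505
theta = 5.37 / 36.890505
theta = 0.1456

0.1456


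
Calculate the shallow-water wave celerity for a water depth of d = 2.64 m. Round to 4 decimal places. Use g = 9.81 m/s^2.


Using the shallow-water approximation:
C = sqrt(g * d) = sqrt(9.81 * 2.64)
C = sqrt(25.8984)
C = 5.0890 m/s

5.0890


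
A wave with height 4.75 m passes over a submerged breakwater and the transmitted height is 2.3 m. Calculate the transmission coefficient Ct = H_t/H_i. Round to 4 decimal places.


Ct = H_t / H_i
Ct = 2.3 / 4.75
Ct = 0.4842

0.4842


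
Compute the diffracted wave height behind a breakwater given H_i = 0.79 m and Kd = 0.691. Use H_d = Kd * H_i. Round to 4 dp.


H_d = Kd * H_i
H_d = 0.691 * 0.79
H_d = 0.5459 m

0.5459


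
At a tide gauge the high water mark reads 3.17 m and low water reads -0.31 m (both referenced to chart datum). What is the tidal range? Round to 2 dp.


Tidal range = High water - Low water
Tidal range = 3.17 - (-0.31)
Tidal range = 3.48 m

3.48


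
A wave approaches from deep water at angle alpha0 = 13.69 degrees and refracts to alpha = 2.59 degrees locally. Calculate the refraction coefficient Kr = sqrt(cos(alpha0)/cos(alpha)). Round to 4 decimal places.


Kr = sqrt(cos(alpha0) / cos(alpha))
cos(13.69) = 0.971590
cos(2.59) = 0.998978
Kr = sqrt(0.971590 / 0.998978)
Kr = sqrt(0.972584)
Kr = 0.9862

0.9862


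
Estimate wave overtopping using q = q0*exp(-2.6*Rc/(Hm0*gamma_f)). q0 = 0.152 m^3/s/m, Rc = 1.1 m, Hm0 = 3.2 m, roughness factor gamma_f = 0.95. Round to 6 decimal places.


q = q0 * exp(-2.6 * Rc / (Hm0 * gamma_f))
Exponent = -2.6 * 1.1 / (3.2 * 0.95)
= -2.6 * 1.1 / 3.0400
= -0.940789
exp(-0.940789) = 0.390320
q = 0.152 * 0.390320
q = 0.059329 m^3/s/m

0.059329
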